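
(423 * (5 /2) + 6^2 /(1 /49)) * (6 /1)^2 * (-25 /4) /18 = -141075/4 = -35268.75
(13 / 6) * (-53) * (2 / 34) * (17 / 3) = -689/18 = -38.28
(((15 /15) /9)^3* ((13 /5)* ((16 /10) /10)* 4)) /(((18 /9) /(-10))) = -208/18225 = -0.01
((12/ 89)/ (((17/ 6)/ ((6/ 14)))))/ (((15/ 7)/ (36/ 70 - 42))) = -104544/264775 = -0.39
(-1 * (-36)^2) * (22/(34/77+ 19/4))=-2927232/533 = -5491.99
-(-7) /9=7/9 = 0.78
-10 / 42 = -5/21 = -0.24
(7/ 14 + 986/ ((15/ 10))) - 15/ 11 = 43327/66 = 656.47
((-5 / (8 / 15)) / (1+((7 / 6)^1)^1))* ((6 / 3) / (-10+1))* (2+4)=75/13 = 5.77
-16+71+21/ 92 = 5081/92 = 55.23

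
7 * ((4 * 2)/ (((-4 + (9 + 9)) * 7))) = 4/7 = 0.57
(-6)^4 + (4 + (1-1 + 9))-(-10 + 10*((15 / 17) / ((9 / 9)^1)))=22273/17 = 1310.18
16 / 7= 2.29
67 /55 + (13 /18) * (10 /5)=1318/495 = 2.66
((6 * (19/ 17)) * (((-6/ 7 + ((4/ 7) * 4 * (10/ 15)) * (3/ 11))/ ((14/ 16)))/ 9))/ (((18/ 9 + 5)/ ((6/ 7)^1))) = -1216/26411 = -0.05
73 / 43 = 1.70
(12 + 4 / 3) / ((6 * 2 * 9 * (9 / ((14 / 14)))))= 10/729 = 0.01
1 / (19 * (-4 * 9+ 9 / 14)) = -14/9405 = 0.00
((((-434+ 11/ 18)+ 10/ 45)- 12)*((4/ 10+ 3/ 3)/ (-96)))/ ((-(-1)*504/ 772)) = 515503/51840 = 9.94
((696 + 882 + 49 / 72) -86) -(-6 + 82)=1416.68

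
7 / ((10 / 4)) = 14/5 = 2.80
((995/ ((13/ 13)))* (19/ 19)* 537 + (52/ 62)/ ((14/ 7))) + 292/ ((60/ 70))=49723016/93 = 534656.09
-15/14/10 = -3/28 = -0.11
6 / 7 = 0.86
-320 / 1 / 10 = -32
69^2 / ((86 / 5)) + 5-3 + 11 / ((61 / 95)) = 1552467/5246 = 295.93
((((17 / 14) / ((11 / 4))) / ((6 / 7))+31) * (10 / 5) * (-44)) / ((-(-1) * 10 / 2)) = -1664/3 = -554.67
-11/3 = -3.67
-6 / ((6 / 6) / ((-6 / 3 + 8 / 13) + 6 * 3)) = -1296/13 = -99.69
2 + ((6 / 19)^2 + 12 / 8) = 2599/722 = 3.60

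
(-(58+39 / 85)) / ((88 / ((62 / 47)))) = -154039/175780 = -0.88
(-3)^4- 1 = 80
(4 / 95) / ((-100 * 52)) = -1/123500 = 0.00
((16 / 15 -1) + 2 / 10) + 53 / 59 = 1031/885 = 1.16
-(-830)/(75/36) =1992/5 = 398.40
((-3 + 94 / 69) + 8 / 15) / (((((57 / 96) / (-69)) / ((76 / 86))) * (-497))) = -24384/106855 = -0.23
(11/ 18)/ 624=11/11232 = 0.00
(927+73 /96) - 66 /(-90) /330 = 6679891/7200 = 927.76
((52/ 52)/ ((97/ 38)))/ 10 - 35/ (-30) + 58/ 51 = 115913/49470 = 2.34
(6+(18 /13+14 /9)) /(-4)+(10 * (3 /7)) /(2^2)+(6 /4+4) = 7103/1638 = 4.34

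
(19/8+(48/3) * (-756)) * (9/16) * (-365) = 317820465/128 = 2482972.38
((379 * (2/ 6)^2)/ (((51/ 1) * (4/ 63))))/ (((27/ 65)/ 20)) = 862225/1377 = 626.16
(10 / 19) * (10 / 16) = 25/76 = 0.33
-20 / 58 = -10/29 = -0.34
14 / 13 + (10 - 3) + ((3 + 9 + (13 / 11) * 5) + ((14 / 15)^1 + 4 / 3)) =60602/2145 = 28.25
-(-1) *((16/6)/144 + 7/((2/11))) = 1040/27 = 38.52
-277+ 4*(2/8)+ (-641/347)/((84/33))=-2688667/9716 = -276.73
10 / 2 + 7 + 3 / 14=171/14 = 12.21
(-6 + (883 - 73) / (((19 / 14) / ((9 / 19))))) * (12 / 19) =1198728/6859 = 174.77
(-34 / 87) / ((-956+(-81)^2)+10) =-34/488505 = 0.00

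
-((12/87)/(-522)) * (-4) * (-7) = 56/7569 = 0.01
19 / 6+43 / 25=733/150 = 4.89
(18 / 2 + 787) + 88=884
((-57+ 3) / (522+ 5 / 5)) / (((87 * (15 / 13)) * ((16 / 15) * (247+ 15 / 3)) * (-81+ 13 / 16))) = 13/272429654 = 0.00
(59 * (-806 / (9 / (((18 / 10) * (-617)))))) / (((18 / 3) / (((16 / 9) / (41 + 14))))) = 234726544/7425 = 31613.00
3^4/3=27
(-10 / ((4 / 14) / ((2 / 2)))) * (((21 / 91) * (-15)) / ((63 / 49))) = 1225/13 = 94.23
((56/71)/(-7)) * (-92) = 736/71 = 10.37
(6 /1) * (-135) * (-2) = 1620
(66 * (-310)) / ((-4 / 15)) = 76725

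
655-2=653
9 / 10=0.90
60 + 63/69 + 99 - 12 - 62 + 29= 2643/23 = 114.91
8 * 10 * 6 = 480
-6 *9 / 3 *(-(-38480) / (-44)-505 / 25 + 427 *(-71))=561811.42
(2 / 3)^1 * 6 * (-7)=-28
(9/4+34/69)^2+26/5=4845821/380880 = 12.72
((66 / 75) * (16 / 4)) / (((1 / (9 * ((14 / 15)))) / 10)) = 7392/25 = 295.68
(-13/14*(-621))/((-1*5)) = -8073/70 = -115.33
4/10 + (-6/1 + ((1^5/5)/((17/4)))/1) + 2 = -302/85 = -3.55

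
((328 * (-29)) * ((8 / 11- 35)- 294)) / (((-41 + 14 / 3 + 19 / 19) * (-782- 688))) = 8586958/142835 = 60.12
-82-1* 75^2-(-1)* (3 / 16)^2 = -1460983/256 = -5706.96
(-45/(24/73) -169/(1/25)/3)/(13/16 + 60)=-74170/2919 = -25.41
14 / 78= 7/39 = 0.18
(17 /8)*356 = 756.50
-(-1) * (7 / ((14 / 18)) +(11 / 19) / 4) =695/76 = 9.14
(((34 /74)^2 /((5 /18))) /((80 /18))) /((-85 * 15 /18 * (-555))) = 1377/316581250 = 0.00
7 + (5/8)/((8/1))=453/64 = 7.08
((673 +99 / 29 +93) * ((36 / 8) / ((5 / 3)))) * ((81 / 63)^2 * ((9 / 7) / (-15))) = -146395593/497350 = -294.35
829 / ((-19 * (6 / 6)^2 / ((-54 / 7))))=44766/133 = 336.59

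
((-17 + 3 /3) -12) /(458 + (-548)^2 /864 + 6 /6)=-1512/43555 = -0.03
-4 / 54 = -2/27 = -0.07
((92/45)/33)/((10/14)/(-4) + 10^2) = 2576/4150575 = 0.00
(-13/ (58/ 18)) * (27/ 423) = -0.26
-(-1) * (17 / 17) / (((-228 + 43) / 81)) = -81/185 = -0.44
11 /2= 5.50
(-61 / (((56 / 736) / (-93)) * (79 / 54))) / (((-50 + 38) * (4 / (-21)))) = 22297.04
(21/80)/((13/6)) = 63/520 = 0.12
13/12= 1.08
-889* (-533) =473837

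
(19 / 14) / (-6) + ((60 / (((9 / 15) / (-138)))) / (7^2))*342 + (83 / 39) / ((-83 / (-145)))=-245410303/2548 = -96314.88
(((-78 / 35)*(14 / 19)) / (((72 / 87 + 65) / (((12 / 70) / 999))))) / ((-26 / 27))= 1044/234854725 = 0.00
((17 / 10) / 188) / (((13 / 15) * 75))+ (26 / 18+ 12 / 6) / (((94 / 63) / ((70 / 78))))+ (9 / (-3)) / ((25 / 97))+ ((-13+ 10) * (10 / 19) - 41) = -27940399/535800 = -52.15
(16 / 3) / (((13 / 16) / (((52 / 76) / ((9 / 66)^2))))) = 123904/513 = 241.53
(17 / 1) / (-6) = -17/6 = -2.83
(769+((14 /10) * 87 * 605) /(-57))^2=99042304/361 = 274355.41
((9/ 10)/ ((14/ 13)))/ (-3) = -39/140 = -0.28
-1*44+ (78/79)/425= -1477222/33575 = -44.00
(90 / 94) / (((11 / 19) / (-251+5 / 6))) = -427785/1034 = -413.72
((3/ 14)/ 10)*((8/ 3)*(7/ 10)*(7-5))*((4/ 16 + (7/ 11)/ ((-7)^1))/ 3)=7/1650 = 0.00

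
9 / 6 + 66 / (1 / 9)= 595.50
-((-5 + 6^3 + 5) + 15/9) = -653/3 = -217.67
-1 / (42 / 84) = -2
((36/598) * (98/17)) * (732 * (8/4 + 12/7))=368928/391 = 943.55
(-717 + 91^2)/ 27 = 7564/27 = 280.15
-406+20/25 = -2026/5 = -405.20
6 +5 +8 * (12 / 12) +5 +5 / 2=53/2 = 26.50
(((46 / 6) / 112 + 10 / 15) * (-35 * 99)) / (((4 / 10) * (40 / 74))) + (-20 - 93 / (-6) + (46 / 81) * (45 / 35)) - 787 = -101376673/8064 = -12571.51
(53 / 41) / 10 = 53/410 = 0.13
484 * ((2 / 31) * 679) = 657272/31 = 21202.32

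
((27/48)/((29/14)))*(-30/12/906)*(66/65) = -693/910832 = 0.00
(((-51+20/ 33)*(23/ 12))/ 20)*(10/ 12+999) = -229455751/47520 = -4828.61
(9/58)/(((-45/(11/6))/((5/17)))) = -11/5916 = 0.00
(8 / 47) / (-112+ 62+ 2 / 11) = -22/6439 = 0.00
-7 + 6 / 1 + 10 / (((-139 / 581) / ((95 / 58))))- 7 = -76.46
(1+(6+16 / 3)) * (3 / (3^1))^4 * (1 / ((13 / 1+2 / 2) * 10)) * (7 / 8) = 0.08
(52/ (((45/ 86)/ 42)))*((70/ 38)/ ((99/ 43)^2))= 810335344/558657 = 1450.51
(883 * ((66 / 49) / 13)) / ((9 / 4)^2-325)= -932448/3260803 = -0.29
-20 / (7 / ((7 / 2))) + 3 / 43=-427/43 = -9.93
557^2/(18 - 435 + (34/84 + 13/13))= -13030458/17455 = -746.52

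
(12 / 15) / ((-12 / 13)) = -13/15 = -0.87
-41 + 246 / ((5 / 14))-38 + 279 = 4444/5 = 888.80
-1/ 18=-0.06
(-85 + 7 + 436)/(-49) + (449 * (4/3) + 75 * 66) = 814580/147 = 5541.36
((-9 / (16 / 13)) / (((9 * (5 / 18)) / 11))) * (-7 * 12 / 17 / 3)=9009/170 = 52.99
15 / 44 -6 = -249/44 = -5.66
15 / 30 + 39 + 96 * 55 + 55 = 10749/2 = 5374.50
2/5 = 0.40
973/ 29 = 33.55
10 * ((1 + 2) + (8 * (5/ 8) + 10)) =180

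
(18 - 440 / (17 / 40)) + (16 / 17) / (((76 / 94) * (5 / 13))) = -1638042/1615 = -1014.27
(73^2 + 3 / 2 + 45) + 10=10771/2 = 5385.50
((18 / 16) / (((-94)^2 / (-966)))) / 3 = -1449/35344 = -0.04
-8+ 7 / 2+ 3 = -3/2 = -1.50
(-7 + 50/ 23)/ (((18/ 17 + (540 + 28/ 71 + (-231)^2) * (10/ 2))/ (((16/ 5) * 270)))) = -3128544/202211147 = -0.02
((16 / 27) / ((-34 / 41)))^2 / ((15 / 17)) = 107584/185895 = 0.58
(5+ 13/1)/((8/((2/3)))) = 1.50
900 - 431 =469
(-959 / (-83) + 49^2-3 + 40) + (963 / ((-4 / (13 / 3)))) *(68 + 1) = -23085519/332 = -69534.70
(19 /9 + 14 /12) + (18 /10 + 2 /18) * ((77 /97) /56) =57703/17460 = 3.30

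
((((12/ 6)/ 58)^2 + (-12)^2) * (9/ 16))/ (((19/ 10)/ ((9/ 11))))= 49047525/1406152 = 34.88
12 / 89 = 0.13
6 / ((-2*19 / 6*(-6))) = 3/19 = 0.16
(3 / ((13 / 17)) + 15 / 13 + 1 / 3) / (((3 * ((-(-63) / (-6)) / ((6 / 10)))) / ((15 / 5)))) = -422/1365 = -0.31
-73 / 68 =-1.07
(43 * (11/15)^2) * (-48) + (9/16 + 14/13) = -17290009/15600 = -1108.33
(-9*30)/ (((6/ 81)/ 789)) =-2875905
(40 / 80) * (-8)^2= 32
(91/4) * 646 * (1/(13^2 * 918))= 133/1404 = 0.09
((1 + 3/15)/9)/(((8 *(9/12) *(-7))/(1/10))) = -1/3150 = 0.00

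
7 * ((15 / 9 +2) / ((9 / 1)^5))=77/177147 = 0.00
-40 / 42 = -20/21 = -0.95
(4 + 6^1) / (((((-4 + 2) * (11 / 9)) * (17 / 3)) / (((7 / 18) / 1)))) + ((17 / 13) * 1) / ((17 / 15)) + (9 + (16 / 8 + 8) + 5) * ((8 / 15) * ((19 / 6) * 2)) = 5975867/72930 = 81.94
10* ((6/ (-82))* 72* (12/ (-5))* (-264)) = -1368576/41 = -33379.90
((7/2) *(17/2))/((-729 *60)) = -119/174960 = 0.00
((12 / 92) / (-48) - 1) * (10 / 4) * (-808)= 186345/92 = 2025.49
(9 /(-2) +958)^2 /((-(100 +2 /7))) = -25456543/2808 = -9065.72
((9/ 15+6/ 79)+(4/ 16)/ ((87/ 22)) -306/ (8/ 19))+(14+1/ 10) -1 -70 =-107618923/137460 = -782.91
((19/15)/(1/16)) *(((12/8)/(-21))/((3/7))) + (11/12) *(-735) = -121883/180 = -677.13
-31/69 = -0.45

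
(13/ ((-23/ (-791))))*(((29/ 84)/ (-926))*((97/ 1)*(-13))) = 53719861/255576 = 210.19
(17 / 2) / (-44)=-17/88 = -0.19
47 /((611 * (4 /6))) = 3/26 = 0.12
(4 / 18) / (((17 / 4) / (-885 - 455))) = -10720/153 = -70.07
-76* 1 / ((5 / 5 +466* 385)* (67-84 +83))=-38/5920563 = 0.00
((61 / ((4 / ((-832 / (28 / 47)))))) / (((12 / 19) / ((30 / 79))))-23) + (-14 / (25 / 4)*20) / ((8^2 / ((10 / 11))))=-78040170/6083 = -12829.22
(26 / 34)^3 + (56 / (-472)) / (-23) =3015720/6666941 = 0.45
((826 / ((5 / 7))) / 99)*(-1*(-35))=40474/99 = 408.83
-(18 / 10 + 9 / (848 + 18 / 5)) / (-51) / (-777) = -4283/93739870 = 0.00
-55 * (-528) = 29040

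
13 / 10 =1.30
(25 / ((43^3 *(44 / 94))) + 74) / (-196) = -129438571/342834184 = -0.38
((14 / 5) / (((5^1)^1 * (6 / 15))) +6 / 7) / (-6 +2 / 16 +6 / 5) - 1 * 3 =-3.48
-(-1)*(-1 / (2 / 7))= -3.50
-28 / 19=-1.47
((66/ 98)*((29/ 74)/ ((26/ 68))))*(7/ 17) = 957/3367 = 0.28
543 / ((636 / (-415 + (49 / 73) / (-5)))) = -6856461/19345 = -354.43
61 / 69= 0.88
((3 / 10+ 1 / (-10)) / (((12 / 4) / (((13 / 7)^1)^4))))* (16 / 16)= 28561/36015 = 0.79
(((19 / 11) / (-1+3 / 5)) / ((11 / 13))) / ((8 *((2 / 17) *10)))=-4199/7744 = -0.54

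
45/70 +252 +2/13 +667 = 167403/182 = 919.80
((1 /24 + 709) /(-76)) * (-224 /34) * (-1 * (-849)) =1982981/38 = 52183.71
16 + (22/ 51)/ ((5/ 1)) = 4102/255 = 16.09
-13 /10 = -1.30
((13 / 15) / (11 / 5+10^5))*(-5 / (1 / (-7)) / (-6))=-455/9000198 = 0.00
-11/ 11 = -1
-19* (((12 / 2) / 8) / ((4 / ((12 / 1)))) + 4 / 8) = -209/4 = -52.25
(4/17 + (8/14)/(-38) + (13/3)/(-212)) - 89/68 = -398687/359499 = -1.11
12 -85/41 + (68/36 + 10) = 21.82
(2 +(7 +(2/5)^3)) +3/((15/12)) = 1433/125 = 11.46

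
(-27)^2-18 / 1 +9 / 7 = 4986/7 = 712.29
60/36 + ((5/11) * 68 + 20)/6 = 335/33 = 10.15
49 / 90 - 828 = -74471/90 = -827.46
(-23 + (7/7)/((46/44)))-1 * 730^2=-12257207/23 = -532922.04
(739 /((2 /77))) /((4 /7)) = 398321/8 = 49790.12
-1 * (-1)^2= -1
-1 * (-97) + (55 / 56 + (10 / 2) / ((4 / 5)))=5837/56 = 104.23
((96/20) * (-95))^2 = 207936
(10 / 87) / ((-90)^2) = 1/70470 = 0.00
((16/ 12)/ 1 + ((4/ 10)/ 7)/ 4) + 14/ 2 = 1753/210 = 8.35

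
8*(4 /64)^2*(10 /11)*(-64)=-20/11 = -1.82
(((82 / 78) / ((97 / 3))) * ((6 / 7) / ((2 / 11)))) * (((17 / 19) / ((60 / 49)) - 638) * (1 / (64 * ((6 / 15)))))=-3.82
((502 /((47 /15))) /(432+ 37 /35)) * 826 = 217692300/712379 = 305.58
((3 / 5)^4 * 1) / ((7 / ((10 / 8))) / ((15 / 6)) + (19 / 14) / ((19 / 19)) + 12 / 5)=1134/52475 = 0.02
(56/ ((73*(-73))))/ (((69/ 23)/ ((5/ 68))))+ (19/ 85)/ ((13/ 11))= 3336733/17665635 = 0.19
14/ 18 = 7/9 = 0.78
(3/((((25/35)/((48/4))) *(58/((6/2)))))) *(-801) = -302778/145 = -2088.12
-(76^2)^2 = -33362176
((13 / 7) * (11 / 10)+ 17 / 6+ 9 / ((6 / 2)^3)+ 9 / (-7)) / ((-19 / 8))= -3296/1995 = -1.65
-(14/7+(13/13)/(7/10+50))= -1024/507 = -2.02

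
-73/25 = -2.92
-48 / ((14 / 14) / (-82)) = 3936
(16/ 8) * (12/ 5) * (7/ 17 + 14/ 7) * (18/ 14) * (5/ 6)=1476/119 = 12.40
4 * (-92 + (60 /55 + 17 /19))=-75252/209 = -360.06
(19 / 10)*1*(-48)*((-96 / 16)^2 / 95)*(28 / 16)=-1512/25 = -60.48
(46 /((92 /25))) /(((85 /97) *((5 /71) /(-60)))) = -206610/17 = -12153.53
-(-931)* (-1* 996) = -927276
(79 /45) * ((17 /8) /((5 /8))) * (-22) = -29546/225 = -131.32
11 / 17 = 0.65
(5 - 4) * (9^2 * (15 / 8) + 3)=1239/8 = 154.88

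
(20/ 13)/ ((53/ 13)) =20/53 = 0.38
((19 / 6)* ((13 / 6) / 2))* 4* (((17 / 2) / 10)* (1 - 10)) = -4199/40 = -104.98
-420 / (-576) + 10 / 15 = 67/48 = 1.40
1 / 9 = 0.11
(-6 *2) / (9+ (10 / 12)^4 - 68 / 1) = 15552/75839 = 0.21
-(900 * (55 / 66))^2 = -562500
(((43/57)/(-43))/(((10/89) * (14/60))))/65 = -89/8645 = -0.01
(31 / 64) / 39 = 0.01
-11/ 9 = -1.22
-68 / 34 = -2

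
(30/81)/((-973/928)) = -9280/26271 = -0.35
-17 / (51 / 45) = -15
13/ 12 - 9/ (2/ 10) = -527/12 = -43.92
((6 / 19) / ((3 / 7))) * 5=70/19 = 3.68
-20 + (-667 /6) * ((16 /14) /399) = -170248/8379 = -20.32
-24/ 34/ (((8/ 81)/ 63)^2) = -78121827/272 = -287212.60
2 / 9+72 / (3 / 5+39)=202/99 = 2.04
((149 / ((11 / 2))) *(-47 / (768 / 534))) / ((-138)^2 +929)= -623267/14060992 = -0.04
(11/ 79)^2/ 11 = 11/6241 = 0.00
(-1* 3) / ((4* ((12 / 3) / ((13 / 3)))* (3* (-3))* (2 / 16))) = 13/18 = 0.72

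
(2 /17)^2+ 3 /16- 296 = -1367773/4624 = -295.80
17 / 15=1.13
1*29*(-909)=-26361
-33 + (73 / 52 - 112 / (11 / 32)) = -204441/572 = -357.41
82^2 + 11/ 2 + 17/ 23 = 309591/46 = 6730.24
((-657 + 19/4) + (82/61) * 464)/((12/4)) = -2319/244 = -9.50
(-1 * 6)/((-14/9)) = 27/7 = 3.86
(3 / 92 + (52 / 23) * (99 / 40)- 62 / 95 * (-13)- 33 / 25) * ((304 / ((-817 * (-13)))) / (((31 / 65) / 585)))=261626508/582521 = 449.13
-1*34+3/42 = -33.93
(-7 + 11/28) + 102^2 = 291127/28 = 10397.39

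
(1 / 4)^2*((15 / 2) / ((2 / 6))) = 45/32 = 1.41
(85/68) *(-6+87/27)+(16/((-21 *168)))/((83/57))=-3.48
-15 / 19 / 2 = -15/38 = -0.39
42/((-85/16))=-672/85 = -7.91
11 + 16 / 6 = 41/3 = 13.67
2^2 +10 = 14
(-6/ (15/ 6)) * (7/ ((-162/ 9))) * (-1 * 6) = -28/5 = -5.60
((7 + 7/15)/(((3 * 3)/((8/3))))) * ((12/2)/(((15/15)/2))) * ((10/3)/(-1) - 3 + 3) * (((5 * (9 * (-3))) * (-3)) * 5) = -179200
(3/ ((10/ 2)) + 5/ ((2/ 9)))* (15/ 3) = 231/2 = 115.50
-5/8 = -0.62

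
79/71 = 1.11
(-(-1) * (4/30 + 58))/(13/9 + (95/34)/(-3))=113.30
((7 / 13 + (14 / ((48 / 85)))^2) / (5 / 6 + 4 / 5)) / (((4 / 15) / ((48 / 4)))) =16948.43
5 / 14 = 0.36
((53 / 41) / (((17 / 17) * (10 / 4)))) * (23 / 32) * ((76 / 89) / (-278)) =-23161/20288440 = 0.00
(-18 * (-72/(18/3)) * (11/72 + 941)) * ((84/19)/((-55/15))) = -51228828/209 = -245114.01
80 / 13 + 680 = 8920/13 = 686.15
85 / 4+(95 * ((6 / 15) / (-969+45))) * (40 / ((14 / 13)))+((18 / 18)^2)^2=134033/6468 = 20.72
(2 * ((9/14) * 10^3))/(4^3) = 1125/56 = 20.09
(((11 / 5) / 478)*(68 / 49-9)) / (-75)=4103/8783250 = 0.00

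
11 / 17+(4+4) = 147/17 = 8.65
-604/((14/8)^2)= -9664/49 = -197.22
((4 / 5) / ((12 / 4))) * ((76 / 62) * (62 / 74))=152/555 = 0.27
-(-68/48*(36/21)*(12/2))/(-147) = -34/343 = -0.10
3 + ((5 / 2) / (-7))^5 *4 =400243/134456 = 2.98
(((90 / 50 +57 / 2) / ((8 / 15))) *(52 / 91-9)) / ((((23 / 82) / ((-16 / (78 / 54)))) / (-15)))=-593695170/2093 = -283657.51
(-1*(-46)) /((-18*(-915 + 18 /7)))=161/57483 = 0.00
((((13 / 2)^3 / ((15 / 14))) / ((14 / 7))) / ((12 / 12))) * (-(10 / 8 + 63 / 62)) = -4321499/14880 = -290.42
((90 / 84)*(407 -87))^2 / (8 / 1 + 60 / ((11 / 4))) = 7920000/2009 = 3942.26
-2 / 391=-0.01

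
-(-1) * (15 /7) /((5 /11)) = 33/7 = 4.71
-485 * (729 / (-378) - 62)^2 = -388497125/196 = -1982128.19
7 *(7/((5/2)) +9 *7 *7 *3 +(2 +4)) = 46613/5 = 9322.60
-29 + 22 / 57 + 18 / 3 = -1289/57 = -22.61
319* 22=7018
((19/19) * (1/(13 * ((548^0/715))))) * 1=55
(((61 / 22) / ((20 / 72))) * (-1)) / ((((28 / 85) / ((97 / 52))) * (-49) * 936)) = 100589/81617536 = 0.00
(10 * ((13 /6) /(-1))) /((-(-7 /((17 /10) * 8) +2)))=4420/303 = 14.59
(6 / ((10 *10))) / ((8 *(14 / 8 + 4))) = 3/2300 = 0.00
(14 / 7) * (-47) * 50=-4700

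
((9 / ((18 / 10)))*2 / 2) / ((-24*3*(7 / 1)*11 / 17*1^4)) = -85/5544 = -0.02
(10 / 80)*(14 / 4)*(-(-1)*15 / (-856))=-105/13696 = -0.01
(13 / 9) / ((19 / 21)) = 91/57 = 1.60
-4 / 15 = -0.27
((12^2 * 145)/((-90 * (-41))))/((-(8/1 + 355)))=-232/14883 = -0.02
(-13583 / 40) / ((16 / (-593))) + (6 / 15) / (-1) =8054463/640 = 12585.10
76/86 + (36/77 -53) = -171009/3311 = -51.65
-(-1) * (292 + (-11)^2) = 413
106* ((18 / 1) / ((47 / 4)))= 7632/47 = 162.38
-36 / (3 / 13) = -156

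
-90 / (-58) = 45/29 = 1.55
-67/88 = -0.76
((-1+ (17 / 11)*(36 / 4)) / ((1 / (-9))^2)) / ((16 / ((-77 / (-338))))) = 40257/2704 = 14.89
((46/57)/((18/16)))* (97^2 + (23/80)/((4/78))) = 6753.56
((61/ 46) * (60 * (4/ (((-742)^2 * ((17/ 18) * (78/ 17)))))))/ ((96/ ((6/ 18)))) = 305/658474544 = 0.00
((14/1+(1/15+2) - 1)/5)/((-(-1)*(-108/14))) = -791/2025 = -0.39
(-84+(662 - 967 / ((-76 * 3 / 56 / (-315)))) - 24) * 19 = -1410964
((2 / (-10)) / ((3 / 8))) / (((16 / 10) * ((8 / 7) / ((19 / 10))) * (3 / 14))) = -931/360 = -2.59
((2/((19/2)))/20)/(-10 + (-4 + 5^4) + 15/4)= 4/233605 = 0.00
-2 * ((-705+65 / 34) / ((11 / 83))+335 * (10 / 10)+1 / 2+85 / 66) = 5574469/561 = 9936.66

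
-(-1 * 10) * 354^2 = 1253160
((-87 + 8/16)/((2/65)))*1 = -11245/4 = -2811.25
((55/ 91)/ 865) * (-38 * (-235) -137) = 96723/15743 = 6.14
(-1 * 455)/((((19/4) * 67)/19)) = -1820/67 = -27.16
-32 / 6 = -16/3 = -5.33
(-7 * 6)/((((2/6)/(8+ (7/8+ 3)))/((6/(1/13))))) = -233415/2 = -116707.50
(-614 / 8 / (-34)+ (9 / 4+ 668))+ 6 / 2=91869/136 = 675.51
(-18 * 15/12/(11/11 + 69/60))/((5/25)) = -2250/43 = -52.33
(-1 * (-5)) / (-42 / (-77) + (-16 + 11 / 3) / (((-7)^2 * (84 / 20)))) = 169785/16487 = 10.30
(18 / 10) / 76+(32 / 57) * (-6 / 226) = 377/42940 = 0.01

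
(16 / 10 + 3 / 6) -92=-899/10 = -89.90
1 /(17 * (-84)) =-1/1428 = 0.00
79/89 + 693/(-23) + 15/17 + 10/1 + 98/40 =-11073349/695980 = -15.91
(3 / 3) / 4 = 1/4 = 0.25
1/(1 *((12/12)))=1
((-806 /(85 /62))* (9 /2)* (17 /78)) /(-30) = 961/50 = 19.22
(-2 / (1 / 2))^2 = 16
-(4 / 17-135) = 134.76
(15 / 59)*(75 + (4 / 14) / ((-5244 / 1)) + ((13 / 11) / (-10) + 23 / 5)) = 40117228/1985291 = 20.21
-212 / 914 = -106/457 = -0.23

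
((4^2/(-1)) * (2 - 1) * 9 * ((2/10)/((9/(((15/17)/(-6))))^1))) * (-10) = -80/17 = -4.71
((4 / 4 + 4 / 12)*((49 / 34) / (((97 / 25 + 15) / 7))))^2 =73530625/144865296 = 0.51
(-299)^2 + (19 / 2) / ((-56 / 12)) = 2503171/28 = 89398.96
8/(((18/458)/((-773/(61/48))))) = -22658176/183 = -123815.17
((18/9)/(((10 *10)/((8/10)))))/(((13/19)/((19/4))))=361/3250 = 0.11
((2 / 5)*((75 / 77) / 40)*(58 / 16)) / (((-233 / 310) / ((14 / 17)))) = -13485/348568 = -0.04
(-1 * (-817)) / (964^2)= 817/929296 = 0.00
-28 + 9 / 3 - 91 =-116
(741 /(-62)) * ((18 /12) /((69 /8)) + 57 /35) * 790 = -84940089/4991 = -17018.65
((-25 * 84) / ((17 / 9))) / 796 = -4725/3383 = -1.40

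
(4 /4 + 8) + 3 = 12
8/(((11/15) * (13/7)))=840/143 = 5.87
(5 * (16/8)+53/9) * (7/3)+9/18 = 2029/54 = 37.57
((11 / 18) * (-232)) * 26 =-33176/9 = -3686.22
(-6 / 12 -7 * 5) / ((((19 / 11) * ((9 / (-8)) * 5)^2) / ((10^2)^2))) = -9996800/1539 = -6495.65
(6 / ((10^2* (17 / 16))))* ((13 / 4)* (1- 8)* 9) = -4914/425 = -11.56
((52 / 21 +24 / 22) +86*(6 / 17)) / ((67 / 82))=10922728/263109 = 41.51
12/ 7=1.71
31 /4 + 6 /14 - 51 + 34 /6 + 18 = -19.15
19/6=3.17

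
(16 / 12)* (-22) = -88/3 = -29.33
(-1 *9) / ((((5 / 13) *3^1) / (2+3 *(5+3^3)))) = -3822/5 = -764.40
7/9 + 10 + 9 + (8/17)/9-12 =7.83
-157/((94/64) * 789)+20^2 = 399.86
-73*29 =-2117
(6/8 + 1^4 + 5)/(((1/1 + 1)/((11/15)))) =99/40 = 2.48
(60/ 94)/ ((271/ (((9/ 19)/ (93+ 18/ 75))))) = 750/62678777 = 0.00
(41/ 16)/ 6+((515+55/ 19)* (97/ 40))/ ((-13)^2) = 2422403/308256 = 7.86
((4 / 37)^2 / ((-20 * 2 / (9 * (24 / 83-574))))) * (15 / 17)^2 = 38570580/32838203 = 1.17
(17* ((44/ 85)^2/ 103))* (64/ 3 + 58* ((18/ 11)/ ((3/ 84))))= 36608/309 = 118.47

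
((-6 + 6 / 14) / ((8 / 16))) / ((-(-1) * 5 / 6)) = -468/35 = -13.37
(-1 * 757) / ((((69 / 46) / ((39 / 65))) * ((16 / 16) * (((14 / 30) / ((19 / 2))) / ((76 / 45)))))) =-10410.55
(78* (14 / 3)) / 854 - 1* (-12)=758/61 = 12.43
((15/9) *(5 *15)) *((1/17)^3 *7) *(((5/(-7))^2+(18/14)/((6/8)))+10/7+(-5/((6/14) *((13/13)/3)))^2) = 7525500/34391 = 218.82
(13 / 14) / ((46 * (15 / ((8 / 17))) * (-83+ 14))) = -26/2832795 = 0.00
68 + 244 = 312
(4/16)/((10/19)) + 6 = 259/40 = 6.48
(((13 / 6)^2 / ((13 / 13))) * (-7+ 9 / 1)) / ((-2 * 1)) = -169/36 = -4.69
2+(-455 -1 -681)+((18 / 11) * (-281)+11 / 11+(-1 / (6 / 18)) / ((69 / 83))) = -404149/253 = -1597.43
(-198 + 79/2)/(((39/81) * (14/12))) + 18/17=-434871/1547 = -281.11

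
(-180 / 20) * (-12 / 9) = 12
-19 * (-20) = 380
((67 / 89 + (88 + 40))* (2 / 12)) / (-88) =-11459/46992 = -0.24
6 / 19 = 0.32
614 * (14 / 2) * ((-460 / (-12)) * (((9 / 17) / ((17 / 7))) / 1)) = 10379670/289 = 35915.81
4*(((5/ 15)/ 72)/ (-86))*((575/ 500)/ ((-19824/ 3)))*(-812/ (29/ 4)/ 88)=-23/482232960 = 0.00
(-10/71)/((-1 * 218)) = 5/7739 = 0.00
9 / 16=0.56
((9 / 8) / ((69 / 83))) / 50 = 249/9200 = 0.03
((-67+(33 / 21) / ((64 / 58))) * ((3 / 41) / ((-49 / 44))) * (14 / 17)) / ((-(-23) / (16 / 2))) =969474/785519 = 1.23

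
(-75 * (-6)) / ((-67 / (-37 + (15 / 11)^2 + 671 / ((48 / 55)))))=-319605675/64856 = -4927.93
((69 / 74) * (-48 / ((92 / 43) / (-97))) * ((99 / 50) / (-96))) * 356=-110252043/7400 = -14898.92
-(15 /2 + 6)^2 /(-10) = 729/40 = 18.22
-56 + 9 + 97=50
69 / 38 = 1.82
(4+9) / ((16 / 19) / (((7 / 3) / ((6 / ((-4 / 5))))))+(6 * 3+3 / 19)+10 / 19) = 1729/2125 = 0.81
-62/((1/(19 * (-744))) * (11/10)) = 8764320/11 = 796756.36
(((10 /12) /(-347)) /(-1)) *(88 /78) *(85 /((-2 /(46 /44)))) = -9775/81198 = -0.12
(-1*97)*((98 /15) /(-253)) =2.50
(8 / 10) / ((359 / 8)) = 32/1795 = 0.02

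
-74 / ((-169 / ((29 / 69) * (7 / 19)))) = 15022/221559 = 0.07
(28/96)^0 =1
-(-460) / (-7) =-460/7 = -65.71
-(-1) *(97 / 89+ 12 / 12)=186/89 = 2.09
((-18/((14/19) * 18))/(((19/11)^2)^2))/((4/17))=-248897/384104 = -0.65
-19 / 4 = -4.75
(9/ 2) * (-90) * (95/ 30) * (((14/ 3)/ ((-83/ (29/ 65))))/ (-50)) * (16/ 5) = -277704/134875 = -2.06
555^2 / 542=308025/542 = 568.31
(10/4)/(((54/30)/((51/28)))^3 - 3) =-1.23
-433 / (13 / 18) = -7794/13 = -599.54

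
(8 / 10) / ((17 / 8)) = 32/85 = 0.38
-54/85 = -0.64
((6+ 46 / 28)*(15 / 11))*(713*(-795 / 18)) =-101085575/308 = -328199.92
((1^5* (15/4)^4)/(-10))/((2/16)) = -10125/64 = -158.20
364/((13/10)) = 280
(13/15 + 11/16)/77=373/18480 = 0.02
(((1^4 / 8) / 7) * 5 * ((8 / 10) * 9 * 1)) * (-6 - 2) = -36/7 = -5.14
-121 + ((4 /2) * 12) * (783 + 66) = 20255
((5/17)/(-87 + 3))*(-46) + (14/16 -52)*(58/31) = -4227247/44268 = -95.49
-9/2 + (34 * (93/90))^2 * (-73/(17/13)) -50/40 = -62020427/900 = -68911.59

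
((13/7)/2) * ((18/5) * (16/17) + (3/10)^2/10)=750789/238000 = 3.15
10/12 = 5/6 = 0.83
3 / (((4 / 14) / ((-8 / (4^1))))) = -21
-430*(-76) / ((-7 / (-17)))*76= 42222560/7 = 6031794.29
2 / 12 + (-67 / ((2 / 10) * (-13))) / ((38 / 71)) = 48.31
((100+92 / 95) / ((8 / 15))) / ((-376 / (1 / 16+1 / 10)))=-46761/571520 = -0.08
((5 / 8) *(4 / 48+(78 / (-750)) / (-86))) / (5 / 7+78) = 2009/2992800 = 0.00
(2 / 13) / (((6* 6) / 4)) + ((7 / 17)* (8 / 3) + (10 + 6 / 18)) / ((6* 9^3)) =57151/2899962 = 0.02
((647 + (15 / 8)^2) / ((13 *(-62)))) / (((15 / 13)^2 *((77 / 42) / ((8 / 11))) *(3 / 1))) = -17459/217800 = -0.08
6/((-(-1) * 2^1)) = 3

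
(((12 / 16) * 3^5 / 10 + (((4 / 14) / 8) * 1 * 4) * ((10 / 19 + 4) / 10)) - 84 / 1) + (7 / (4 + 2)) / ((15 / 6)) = -1041289/15960 = -65.24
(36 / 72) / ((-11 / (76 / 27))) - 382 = -382.13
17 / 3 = 5.67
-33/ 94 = -0.35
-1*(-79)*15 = 1185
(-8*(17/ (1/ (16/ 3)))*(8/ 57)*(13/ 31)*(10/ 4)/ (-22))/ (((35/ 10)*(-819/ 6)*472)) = -10880/505731303 = 0.00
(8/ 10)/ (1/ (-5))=-4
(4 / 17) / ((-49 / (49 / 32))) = -1/136 = -0.01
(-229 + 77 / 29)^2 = 43086096/841 = 51231.98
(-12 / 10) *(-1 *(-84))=-504/5 = -100.80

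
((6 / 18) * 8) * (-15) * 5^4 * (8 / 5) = -40000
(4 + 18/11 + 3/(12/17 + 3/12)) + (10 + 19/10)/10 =142497/14300 = 9.96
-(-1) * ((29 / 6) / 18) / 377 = 1/1404 = 0.00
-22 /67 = -0.33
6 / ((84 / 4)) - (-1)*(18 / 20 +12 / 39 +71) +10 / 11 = 73.40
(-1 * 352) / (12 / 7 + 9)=-2464/75 = -32.85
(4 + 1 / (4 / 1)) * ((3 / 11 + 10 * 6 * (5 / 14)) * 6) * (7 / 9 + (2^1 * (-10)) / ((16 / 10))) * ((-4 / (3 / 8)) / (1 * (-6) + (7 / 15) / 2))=-159836720/13321 = -11998.85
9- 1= 8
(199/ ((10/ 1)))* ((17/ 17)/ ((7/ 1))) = 199/70 = 2.84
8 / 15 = 0.53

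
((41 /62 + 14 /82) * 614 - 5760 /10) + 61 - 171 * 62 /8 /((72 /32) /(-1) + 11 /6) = 20186413/6355 = 3176.46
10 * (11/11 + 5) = 60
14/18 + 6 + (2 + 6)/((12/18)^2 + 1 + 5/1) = 2093/261 = 8.02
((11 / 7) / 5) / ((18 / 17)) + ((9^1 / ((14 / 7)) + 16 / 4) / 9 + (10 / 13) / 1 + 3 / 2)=28751/8190 = 3.51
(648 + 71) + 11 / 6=4325/6 = 720.83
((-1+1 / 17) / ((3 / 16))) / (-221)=256/11271 = 0.02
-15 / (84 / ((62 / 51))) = -155/714 = -0.22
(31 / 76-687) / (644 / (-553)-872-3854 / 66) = 136035867/184571548 = 0.74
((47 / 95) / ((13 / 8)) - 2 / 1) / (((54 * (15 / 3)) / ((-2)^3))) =0.05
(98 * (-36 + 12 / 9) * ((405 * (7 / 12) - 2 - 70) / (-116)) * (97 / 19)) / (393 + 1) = 13531791/217094 = 62.33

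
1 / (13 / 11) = 11/13 = 0.85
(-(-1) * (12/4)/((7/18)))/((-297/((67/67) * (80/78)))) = -80/3003 = -0.03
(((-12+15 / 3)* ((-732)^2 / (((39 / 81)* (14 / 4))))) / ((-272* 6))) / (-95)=-301401/20995 = -14.36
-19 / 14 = -1.36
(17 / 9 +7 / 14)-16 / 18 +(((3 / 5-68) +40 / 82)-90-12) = -68639/410 = -167.41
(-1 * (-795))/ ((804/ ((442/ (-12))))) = -58565/1608 = -36.42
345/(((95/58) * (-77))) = -4002/1463 = -2.74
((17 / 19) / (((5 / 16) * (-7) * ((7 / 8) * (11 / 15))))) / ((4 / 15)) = -24480/10241 = -2.39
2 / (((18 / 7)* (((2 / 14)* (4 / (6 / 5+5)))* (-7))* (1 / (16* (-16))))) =13888/45 = 308.62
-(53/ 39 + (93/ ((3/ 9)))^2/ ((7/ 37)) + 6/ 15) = -561625216/1365 = -411447.04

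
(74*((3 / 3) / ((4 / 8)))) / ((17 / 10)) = 1480/17 = 87.06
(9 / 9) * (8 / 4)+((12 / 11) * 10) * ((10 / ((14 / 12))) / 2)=3754/77 = 48.75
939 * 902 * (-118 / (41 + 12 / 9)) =-299830212/127 = -2360867.81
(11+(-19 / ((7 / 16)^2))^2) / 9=7894969/7203 = 1096.07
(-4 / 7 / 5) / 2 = -2/35 = -0.06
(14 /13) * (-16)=-224/13 = -17.23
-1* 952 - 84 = -1036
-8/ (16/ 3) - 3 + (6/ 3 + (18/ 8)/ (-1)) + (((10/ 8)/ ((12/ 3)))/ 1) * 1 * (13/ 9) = -4.30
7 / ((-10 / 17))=-119/10 = -11.90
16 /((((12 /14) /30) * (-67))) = -560/67 = -8.36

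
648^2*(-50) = -20995200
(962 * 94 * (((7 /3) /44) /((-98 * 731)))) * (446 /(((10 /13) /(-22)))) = 853.86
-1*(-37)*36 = 1332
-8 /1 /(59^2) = -8/3481 = 0.00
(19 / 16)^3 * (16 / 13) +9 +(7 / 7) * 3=46795/3328 = 14.06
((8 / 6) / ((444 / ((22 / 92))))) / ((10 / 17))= 187/153180 = 0.00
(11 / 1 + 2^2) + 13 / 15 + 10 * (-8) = -962/15 = -64.13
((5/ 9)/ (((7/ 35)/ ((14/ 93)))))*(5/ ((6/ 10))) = 8750/2511 = 3.48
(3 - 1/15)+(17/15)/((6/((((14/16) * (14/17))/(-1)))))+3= 2087/360 = 5.80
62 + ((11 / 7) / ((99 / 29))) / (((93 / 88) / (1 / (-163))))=59208502/955017 = 62.00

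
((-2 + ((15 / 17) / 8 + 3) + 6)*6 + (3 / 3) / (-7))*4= 20239/119 = 170.08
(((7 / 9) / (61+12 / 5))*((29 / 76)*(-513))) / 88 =-3045/111584 = -0.03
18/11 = 1.64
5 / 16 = 0.31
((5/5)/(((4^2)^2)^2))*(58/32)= 29/1048576 = 0.00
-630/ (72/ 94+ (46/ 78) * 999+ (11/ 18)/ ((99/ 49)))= -62358660/58421381 = -1.07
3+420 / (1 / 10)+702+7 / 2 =9817/2 = 4908.50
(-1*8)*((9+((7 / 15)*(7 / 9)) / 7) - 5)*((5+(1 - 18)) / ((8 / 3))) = 2188/15 = 145.87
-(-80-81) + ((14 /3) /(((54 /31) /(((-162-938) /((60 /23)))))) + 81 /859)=-202173455/208737 = -968.56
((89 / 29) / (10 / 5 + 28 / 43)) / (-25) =-0.05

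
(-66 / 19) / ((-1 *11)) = 0.32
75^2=5625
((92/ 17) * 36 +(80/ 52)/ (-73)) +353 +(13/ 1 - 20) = 8724766/16133 = 540.80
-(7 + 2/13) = -93/13 = -7.15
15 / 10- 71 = -139/2 = -69.50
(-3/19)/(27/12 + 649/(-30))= 180/22097 = 0.01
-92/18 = -46/9 = -5.11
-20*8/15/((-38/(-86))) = -1376/57 = -24.14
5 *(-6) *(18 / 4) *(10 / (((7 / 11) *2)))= -7425/7 = -1060.71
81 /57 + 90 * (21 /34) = 18414/323 = 57.01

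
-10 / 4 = -5/2 = -2.50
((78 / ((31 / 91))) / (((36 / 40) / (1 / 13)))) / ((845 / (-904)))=-20.94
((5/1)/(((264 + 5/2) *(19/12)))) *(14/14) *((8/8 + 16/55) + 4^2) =22824/111397 = 0.20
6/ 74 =3/37 = 0.08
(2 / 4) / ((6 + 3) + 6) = 1/30 = 0.03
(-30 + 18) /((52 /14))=-42/13 = -3.23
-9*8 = -72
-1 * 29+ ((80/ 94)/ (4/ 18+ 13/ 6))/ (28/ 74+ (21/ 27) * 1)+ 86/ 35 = -20412839/778085 = -26.23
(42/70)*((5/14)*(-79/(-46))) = 237/644 = 0.37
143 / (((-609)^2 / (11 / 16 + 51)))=118261/5934096 = 0.02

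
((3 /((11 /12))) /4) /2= 9/22 = 0.41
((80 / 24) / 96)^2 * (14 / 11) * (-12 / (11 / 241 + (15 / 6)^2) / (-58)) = 6025/119479536 = 0.00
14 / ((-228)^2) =7/25992 = 0.00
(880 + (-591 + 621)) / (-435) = -182/87 = -2.09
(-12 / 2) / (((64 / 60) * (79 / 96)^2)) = -8.31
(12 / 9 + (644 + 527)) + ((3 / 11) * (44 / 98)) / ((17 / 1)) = 1172.34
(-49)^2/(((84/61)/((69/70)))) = 68747/40 = 1718.68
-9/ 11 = -0.82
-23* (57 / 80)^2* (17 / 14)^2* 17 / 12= -122377917/5017600 = -24.39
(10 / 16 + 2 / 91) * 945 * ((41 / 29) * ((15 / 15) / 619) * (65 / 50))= 1.82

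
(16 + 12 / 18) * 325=16250/3 = 5416.67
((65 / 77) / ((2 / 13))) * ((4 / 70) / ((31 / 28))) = 0.28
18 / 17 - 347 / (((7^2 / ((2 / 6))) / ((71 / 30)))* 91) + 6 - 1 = 40916101/6822270 = 6.00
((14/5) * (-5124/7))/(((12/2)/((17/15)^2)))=-493612/1125 = -438.77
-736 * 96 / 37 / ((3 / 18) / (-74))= 847872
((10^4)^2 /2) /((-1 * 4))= -12500000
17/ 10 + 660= 6617/10 = 661.70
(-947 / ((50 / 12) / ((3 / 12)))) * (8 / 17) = -11364/425 = -26.74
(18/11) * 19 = 342/11 = 31.09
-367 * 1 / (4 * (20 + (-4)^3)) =367/176 = 2.09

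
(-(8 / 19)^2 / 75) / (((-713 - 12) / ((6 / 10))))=64/32715625 = 0.00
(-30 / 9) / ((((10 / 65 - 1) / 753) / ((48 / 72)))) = 65260/33 = 1977.58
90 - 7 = 83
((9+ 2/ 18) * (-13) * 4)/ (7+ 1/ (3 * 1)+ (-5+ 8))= -4264/93 = -45.85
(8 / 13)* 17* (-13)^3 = -22984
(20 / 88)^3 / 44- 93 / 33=-1320227/468512 = -2.82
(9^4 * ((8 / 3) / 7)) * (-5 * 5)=-437400/7 = -62485.71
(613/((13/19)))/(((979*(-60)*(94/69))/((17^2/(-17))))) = 4553977/23926760 = 0.19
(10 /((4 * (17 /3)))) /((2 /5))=1.10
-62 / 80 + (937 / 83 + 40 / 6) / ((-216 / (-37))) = 309361/134460 = 2.30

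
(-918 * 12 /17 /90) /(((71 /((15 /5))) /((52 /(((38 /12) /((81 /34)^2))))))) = -28.35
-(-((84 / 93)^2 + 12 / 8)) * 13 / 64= 0.47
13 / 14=0.93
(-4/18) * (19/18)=-19/81 = -0.23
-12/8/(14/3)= -9/28 = -0.32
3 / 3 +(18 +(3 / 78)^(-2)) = 695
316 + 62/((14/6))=2398/7 = 342.57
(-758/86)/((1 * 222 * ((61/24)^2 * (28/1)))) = -9096/41440777 = 0.00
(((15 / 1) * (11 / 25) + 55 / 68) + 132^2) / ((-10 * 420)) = -5926679/1428000 = -4.15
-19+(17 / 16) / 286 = -86927/4576 = -19.00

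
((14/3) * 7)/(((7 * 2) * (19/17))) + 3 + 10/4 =865/114 = 7.59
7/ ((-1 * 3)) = -7/3 = -2.33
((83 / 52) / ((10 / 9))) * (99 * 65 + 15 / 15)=9245.56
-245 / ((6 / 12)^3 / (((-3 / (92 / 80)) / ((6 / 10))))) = 196000/23 = 8521.74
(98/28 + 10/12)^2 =169/9 = 18.78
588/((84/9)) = 63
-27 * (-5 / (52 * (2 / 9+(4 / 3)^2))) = 135/104 = 1.30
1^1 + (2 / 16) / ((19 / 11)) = 163/152 = 1.07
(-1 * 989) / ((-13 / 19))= 18791/13 = 1445.46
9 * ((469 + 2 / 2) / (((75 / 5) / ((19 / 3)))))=1786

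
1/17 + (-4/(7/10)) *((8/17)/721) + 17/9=1501126/772191 = 1.94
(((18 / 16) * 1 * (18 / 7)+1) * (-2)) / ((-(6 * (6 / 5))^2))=2725/18144 = 0.15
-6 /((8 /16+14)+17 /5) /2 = -30/179 = -0.17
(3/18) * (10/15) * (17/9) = 17/81 = 0.21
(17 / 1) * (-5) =-85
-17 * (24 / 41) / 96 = -17/164 = -0.10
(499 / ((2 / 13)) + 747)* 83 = 662423/2 = 331211.50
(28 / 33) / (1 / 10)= 280/33 = 8.48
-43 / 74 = -0.58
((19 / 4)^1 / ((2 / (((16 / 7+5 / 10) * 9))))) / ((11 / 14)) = 6669/88 = 75.78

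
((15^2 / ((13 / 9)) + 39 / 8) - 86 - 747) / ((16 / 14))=-489475/832 = -588.31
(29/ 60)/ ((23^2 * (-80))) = -29/2539200 = 0.00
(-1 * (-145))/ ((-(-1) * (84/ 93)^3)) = 4319695/21952 = 196.78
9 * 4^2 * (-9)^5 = -8503056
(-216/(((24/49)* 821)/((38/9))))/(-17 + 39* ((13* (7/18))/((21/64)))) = -16758/4314355 = 0.00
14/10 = 1.40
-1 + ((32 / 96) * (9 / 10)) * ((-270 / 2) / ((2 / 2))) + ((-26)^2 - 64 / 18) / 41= -18523/738 = -25.10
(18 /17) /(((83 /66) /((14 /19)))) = 16632/26809 = 0.62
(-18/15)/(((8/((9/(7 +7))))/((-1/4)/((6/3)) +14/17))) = -513/7616 = -0.07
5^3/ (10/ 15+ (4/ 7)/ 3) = 875/6 = 145.83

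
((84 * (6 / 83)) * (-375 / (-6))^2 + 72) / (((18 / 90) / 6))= 59241780/83 = 713756.39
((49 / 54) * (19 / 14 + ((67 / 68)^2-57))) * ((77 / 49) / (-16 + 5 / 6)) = 166375/32368 = 5.14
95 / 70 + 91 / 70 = 93/35 = 2.66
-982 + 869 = -113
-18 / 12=-3/2 = -1.50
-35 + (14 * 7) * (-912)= -89411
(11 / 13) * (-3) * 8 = -20.31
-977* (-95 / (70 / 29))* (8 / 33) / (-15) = -2153308/3465 = -621.45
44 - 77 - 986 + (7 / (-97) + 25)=-96425/97 = -994.07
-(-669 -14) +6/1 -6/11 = 7573/11 = 688.45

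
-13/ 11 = -1.18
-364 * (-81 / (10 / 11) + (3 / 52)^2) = 8432109/260 = 32431.19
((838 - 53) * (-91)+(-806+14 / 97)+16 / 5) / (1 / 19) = -665669997/485 = -1372515.46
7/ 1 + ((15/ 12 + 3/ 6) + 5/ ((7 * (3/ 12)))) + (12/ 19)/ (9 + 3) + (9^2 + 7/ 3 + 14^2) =464425/1596 = 290.99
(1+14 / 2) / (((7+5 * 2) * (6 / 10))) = 40/51 = 0.78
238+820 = 1058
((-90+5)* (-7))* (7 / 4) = 4165/4 = 1041.25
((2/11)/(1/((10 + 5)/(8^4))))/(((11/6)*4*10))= 9/991232 = 0.00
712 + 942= 1654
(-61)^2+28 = 3749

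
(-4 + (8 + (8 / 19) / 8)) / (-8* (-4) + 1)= 7/57 = 0.12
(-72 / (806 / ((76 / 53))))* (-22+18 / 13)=733248/277667 = 2.64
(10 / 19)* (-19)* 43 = -430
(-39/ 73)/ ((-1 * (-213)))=-13/5183 = 0.00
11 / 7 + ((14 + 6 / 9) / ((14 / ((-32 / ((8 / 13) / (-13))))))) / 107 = 2629/321 = 8.19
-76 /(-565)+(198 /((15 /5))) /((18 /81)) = 167881/565 = 297.13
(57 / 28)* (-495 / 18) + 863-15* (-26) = 67033/56 = 1197.02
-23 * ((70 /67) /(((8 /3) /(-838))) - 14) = 1055033/134 = 7873.38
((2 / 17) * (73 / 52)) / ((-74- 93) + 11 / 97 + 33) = -7081/5740254 = 0.00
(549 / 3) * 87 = 15921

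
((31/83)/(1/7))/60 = 217/4980 = 0.04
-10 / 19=-0.53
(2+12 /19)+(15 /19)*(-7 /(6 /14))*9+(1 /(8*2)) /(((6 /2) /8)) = -12911/114 = -113.25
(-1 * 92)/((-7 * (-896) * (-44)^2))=-23/3035648 = 0.00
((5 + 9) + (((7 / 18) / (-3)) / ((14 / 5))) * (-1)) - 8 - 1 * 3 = 329/108 = 3.05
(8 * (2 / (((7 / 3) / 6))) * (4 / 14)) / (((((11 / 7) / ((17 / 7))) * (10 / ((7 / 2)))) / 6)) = 38.15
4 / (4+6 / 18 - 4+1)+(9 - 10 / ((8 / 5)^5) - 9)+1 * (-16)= -228617/16384 = -13.95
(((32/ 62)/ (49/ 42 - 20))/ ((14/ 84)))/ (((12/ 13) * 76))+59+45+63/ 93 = 6966859/66557 = 104.68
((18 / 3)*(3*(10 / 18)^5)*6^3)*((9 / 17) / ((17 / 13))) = 650000/7803 = 83.30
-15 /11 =-1.36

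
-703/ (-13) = 703/13 = 54.08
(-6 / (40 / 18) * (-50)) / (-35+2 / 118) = -3.86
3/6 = 1/2 = 0.50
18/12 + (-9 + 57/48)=-101/16 = -6.31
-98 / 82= -49/41 = -1.20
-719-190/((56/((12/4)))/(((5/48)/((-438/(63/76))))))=-26873269/37376 = -719.00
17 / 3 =5.67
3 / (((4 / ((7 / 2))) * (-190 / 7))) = -147/1520 = -0.10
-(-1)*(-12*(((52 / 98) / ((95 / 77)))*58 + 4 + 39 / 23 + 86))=-21408108/15295 = -1399.68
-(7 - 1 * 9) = 2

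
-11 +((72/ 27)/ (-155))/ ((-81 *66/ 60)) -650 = -54772427/82863 = -661.00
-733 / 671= -1.09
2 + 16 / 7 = 4.29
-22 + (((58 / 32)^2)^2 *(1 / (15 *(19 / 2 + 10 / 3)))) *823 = 304547303/12615680 = 24.14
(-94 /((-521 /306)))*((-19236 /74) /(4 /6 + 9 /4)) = -474260832/96385 = -4920.48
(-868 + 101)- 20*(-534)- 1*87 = 9826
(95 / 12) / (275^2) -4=-725981/181500 = -4.00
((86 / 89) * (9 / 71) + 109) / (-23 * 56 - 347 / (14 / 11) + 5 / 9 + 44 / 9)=-17376534/247647929 = -0.07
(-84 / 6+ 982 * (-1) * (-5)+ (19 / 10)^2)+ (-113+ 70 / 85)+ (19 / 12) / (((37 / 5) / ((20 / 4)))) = 451795291/94350 = 4788.50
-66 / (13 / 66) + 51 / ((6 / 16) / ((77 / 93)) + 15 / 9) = -311.02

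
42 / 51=14/17 = 0.82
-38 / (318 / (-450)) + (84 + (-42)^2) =100794/53 = 1901.77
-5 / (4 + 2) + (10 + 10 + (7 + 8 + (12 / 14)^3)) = 71611/2058 = 34.80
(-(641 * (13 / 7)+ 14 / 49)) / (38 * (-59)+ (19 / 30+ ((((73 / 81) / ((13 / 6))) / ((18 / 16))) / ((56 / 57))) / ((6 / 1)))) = 263302650/495619541 = 0.53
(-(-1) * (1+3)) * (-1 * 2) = -8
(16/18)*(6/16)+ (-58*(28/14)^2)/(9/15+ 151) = -1361/1137 = -1.20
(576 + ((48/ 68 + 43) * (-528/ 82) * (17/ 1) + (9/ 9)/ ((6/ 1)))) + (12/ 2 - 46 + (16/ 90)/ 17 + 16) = -265474489/62730 = -4232.02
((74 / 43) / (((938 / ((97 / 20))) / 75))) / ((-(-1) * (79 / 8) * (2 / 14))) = 107670/227599 = 0.47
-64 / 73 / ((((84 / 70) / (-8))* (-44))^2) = -1600/79497 = -0.02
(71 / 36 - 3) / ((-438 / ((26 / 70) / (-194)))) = -481/107064720 = 0.00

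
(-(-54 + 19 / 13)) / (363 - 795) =-683/5616 = -0.12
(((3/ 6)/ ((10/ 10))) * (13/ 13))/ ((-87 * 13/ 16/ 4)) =-32/1131 = -0.03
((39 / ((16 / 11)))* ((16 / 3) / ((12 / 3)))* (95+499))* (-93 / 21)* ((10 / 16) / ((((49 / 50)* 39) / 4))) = -4219875/686 = -6151.42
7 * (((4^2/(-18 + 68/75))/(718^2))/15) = -70/82612721 = 0.00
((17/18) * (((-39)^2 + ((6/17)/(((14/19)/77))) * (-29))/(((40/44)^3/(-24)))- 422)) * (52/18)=-410007416/10125 = -40494.56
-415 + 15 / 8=-3305/8 = -413.12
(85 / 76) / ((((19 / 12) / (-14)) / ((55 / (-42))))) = 4675/361 = 12.95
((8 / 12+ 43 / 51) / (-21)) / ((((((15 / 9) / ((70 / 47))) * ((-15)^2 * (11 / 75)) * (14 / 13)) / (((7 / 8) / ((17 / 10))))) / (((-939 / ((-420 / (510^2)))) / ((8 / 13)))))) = -1322425/1504 = -879.27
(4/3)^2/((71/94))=1504/639 = 2.35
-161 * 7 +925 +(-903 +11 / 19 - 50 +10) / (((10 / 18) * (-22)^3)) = -102086983/505780 = -201.84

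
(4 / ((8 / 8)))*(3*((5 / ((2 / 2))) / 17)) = 60/17 = 3.53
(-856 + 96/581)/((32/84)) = -186465/83 = -2246.57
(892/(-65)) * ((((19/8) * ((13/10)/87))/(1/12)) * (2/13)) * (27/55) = -228798/518375 = -0.44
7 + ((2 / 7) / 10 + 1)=281/35 = 8.03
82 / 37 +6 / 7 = 796/259 = 3.07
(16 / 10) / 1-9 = -37/5 = -7.40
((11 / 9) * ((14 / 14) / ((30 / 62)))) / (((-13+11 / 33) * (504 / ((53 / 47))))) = -18073/40506480 = 0.00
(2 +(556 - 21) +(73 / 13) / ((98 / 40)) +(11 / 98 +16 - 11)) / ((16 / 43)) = 29823553/20384 = 1463.09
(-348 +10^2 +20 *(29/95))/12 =-383/19 = -20.16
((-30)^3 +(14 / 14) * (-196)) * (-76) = 2066896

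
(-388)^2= 150544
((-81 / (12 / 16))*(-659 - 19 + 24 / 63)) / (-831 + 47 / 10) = -5122800/57841 = -88.57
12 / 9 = 4/3 = 1.33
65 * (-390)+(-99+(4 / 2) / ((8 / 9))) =-101787/4 = -25446.75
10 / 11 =0.91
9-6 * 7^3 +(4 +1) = -2044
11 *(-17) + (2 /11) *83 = -1891/11 = -171.91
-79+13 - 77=-143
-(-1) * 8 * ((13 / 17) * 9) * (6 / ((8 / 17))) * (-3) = -2106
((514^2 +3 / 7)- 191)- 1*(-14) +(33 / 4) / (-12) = 29570099/112 = 264018.74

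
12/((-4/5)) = -15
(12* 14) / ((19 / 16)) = 2688/19 = 141.47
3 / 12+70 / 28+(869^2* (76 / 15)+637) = 229607329/60 = 3826788.82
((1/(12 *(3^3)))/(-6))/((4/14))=-7/3888 = 0.00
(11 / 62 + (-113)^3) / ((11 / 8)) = -357838412/341 = -1049379.51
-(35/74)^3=-42875/405224 = -0.11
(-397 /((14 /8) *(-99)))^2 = 2521744/480249 = 5.25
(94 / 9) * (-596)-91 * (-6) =-51110/9 = -5678.89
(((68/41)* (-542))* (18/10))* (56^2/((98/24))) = -254748672/205 = -1242676.45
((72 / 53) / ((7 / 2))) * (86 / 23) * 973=1721376/1219 = 1412.12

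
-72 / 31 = -2.32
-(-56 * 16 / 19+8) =744/19 = 39.16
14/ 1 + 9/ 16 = 233/16 = 14.56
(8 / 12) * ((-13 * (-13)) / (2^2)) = 169/6 = 28.17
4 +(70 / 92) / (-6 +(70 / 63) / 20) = 9529/2461 = 3.87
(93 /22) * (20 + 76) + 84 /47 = 407.61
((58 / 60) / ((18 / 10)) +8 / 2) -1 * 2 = 2.54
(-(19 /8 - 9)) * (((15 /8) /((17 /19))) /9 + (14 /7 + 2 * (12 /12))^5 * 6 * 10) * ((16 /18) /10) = 265716719/7344 = 36181.47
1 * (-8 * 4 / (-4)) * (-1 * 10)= -80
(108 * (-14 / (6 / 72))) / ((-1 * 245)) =2592/35 = 74.06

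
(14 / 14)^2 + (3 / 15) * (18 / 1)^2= 329/5 = 65.80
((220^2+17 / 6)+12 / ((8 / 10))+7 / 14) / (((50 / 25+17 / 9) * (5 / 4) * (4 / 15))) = 261459/7 = 37351.29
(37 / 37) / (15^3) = 1/3375 = 0.00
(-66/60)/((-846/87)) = 319/2820 = 0.11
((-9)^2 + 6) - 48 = 39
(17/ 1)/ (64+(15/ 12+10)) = 68/301 = 0.23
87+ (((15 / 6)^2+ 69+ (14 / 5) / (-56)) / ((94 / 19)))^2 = 7951/25 = 318.04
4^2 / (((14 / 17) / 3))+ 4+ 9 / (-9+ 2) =61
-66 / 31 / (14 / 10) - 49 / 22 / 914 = -6646273/4363436 = -1.52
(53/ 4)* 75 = 3975/4 = 993.75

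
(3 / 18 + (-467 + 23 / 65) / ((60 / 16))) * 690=-85747.89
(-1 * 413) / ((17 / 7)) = -2891/17 = -170.06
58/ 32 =29/16 = 1.81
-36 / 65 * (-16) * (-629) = -362304/65 = -5573.91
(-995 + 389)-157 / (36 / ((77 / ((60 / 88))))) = -296599/270 = -1098.51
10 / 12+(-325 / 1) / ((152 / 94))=-45635/228 = -200.15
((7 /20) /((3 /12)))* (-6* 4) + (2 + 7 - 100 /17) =-30.48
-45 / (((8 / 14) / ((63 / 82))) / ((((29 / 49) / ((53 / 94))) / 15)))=-36801/8692 = -4.23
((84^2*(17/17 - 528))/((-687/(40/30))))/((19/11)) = 18179392/4351 = 4178.21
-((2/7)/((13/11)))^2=-484/8281 = -0.06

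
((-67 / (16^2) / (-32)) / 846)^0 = 1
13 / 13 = 1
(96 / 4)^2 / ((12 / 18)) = 864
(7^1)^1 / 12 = 7/12 = 0.58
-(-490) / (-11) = -490/11 = -44.55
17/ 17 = 1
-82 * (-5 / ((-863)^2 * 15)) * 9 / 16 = 123/5958152 = 0.00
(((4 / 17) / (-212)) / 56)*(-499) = 499/50456 = 0.01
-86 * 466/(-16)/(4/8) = 10019/2 = 5009.50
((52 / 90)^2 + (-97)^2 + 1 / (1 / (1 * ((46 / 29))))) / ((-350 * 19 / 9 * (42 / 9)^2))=-78950897/134995000 = -0.58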